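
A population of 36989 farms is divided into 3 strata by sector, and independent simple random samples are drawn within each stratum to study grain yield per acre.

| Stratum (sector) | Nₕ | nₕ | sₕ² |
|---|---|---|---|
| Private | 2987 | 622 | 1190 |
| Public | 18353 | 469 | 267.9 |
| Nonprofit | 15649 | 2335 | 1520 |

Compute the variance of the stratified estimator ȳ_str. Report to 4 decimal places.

0.2460

Var(ȳ_str) = Σₕ Wₕ²(1 − fₕ)sₕ²/nₕ with Wₕ = Nₕ/N, N = 36989.
Private: Wₕ = 0.08075374; term = 0.08075374²·(1 − 0.20823569)·1190/622 = 0.0098781988.
Public: Wₕ = 0.49617454; term = 0.49617454²·(1 − 0.02555441)·267.9/469 = 0.13703339.
Nonprofit: Wₕ = 0.42307172; term = 0.42307172²·(1 − 0.14921081)·1520/2335 = 0.099130356.
Sum = 0.24604194.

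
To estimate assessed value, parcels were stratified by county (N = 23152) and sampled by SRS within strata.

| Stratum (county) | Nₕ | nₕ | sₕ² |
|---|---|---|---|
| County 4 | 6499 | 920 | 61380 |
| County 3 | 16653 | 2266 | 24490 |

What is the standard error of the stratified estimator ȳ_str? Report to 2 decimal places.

3.06

Var(ȳ_str) = Σₕ Wₕ²(1 − fₕ)sₕ²/nₕ with Wₕ = Nₕ/N, N = 23152.
County 4: Wₕ = 0.28071009; term = 0.28071009²·(1 − 0.14156024)·61380/920 = 4.5129958.
County 3: Wₕ = 0.71928991; term = 0.71928991²·(1 − 0.13607158)·24490/2266 = 4.8307502.
Sum = 9.343746.
SE = √(9.343746) = 3.06.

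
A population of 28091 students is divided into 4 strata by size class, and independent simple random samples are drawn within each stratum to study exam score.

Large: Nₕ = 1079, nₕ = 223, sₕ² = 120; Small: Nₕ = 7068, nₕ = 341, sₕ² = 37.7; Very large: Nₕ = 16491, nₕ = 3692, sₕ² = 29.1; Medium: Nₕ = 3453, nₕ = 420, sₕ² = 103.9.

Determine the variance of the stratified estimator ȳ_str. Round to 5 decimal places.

Var(ȳ_str) = Σₕ Wₕ²(1 − fₕ)sₕ²/nₕ with Wₕ = Nₕ/N, N = 28091.
Large: Wₕ = 0.03841088; term = 0.03841088²·(1 − 0.20667285)·120/223 = 6.2985009 × 10^-4.
Small: Wₕ = 0.25161084; term = 0.25161084²·(1 − 0.04824561)·37.7/341 = 0.0066614771.
Very large: Wₕ = 0.58705635; term = 0.58705635²·(1 − 0.22387969)·29.1/3692 = 0.0021082394.
Medium: Wₕ = 0.12292193; term = 0.12292193²·(1 − 0.12163336)·103.9/420 = 0.0032832265.
Sum = 0.012682793.

0.01268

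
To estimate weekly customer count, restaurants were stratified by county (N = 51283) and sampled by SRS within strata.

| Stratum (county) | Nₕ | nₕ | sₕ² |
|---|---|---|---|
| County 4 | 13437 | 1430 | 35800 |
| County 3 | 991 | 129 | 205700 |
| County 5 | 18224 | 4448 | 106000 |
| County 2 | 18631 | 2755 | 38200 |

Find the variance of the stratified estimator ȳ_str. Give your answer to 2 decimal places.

Var(ȳ_str) = Σₕ Wₕ²(1 − fₕ)sₕ²/nₕ with Wₕ = Nₕ/N, N = 51283.
County 4: Wₕ = 0.26201665; term = 0.26201665²·(1 − 0.10642256)·35800/1430 = 1.5358082.
County 3: Wₕ = 0.01932414; term = 0.01932414²·(1 − 0.13017154)·205700/129 = 0.51793905.
County 5: Wₕ = 0.35536143; term = 0.35536143²·(1 − 0.24407375)·106000/4448 = 2.2748936.
County 2: Wₕ = 0.36329778; term = 0.36329778²·(1 − 0.14787183)·38200/2755 = 1.5594526.
Sum = 5.8880935.

5.89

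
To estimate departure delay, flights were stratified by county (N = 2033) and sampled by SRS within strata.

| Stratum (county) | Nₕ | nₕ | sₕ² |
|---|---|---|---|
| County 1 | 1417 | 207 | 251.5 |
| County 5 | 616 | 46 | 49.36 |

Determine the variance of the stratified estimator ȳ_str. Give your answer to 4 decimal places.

Var(ȳ_str) = Σₕ Wₕ²(1 − fₕ)sₕ²/nₕ with Wₕ = Nₕ/N, N = 2033.
County 1: Wₕ = 0.69699951; term = 0.69699951²·(1 − 0.14608327)·251.5/207 = 0.50402039.
County 5: Wₕ = 0.30300049; term = 0.30300049²·(1 − 0.07467532)·49.36/46 = 0.091158701.
Sum = 0.59517909.

0.5952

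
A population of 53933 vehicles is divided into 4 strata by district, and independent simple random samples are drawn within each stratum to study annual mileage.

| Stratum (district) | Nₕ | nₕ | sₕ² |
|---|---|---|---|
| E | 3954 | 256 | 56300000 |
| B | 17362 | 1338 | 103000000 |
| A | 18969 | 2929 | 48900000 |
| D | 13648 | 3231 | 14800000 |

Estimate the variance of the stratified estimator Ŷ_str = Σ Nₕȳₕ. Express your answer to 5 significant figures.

Var(Ŷ_str) = Σₕ Nₕ²(1 − fₕ)sₕ²/nₕ.
E: 3954²·(1 − 256/3954)·56300000/256 = 3.2156739 × 10^12.
B: 17362²·(1 − 1338/17362)·103000000/1338 = 2.1416663 × 10^13.
A: 18969²·(1 − 2929/18969)·48900000/2929 = 5.0797026 × 10^12.
D: 13648²·(1 − 3231/13648)·14800000/3231 = 6.5123305 × 10^11.
Sum = 3.0363273 × 10^13.

3.0363 × 10^13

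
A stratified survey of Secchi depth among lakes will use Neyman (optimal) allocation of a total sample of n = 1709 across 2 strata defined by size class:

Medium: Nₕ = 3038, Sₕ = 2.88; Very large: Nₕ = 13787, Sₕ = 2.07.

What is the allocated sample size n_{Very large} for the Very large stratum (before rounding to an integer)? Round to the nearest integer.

1308

Neyman allocation: nₕ = n·NₕSₕ / Σⱼ NⱼSⱼ.
Σ NⱼSⱼ = 3038·2.88 + 13787·2.07 = 37288.53.
n_{Very large} = 1709·13787·2.07 / 37288.53 = 1308.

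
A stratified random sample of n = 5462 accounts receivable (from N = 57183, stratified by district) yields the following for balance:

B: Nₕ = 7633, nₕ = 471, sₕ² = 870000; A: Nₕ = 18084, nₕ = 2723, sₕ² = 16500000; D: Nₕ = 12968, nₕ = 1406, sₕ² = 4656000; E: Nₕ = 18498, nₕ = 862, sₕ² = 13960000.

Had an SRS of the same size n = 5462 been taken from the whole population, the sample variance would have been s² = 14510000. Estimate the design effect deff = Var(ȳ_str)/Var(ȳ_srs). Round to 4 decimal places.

Var(ȳ_str) = Σ Wₕ²(1−fₕ)sₕ²/nₕ with Wₕ = Nₕ/57183:
  B: (7633/57183)²·(1−471/7633)·870000/471 = 30.881192
  A: (18084/57183)²·(1−2723/18084)·16500000/2723 = 514.77378
  D: (12968/57183)²·(1−1406/12968)·4656000/1406 = 151.84474
  E: (18498/57183)²·(1−862/18498)·13960000/862 = 1615.7313
  → Var(ȳ_str) = 2313.231.
Var(ȳ_srs) = (1 − 5462/57183)·14510000/5462 = 2402.7893.
deff = 2313.231 / 2402.7893 = 0.9627.

0.9627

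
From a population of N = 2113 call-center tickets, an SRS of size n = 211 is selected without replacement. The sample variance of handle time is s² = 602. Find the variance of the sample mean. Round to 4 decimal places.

2.5682

Under SRS without replacement, Var(ȳ) = (1 − f)·s²/n with f = n/N = 211/2113 = 0.09985802.
Var(ȳ) = (1 − 0.09985802)·602/211 = 0.90014198·2.8530806 = 2.5681776.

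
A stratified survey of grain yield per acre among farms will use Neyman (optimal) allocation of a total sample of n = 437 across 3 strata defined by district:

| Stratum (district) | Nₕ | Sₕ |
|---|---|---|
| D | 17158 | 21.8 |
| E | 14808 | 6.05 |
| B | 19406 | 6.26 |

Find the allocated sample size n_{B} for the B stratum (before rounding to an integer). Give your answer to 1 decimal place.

Neyman allocation: nₕ = n·NₕSₕ / Σⱼ NⱼSⱼ.
Σ NⱼSⱼ = 17158·21.8 + 14808·6.05 + 19406·6.26 = 585114.36.
n_{B} = 437·19406·6.26 / 585114.36 = 90.7.

90.7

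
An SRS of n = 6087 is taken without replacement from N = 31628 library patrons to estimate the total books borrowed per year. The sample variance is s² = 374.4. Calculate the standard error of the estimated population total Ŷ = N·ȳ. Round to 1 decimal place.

Var(Ŷ) = N²·Var(ȳ) = N²·(1 − n/N)·s²/n.
f = 6087/31628 = 0.19245605; Var(ȳ) = 0.80754395·374.4/6087 = 0.04967052.
Var(Ŷ) = 31628² · 0.04967052 = 4.968693 × 10^7.
SE(Ŷ) = √(4.968693 × 10^7) = 7048.9.

7048.9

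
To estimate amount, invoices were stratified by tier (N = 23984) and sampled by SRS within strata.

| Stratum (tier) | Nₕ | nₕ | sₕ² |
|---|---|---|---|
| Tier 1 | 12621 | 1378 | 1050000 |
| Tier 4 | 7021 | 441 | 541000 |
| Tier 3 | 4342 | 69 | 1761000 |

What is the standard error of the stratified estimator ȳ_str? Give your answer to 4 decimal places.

33.3115

Var(ȳ_str) = Σₕ Wₕ²(1 − fₕ)sₕ²/nₕ with Wₕ = Nₕ/N, N = 23984.
Tier 1: Wₕ = 0.52622582; term = 0.52622582²·(1 − 0.10918311)·1050000/1378 = 187.9632.
Tier 4: Wₕ = 0.29273682; term = 0.29273682²·(1 − 0.06281157)·541000/441 = 98.523609.
Tier 3: Wₕ = 0.18103736; term = 0.18103736²·(1 − 0.01589129)·1761000/69 = 823.1704.
Sum = 1109.6572.
SE = √(1109.6572) = 33.3115.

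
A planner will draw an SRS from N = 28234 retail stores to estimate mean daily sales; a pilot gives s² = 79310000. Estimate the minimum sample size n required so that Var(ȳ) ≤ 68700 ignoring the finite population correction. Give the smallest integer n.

Without fpc, n₀ = s²/D = 79310000/68700 = 1154.4396.
Rounding up, n = 1155.

1155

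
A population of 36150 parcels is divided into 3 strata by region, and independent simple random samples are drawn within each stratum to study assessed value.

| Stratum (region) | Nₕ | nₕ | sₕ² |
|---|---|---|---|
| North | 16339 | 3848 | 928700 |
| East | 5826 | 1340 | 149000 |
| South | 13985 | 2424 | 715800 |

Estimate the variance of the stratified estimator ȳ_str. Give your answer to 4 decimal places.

76.4498

Var(ȳ_str) = Σₕ Wₕ²(1 − fₕ)sₕ²/nₕ with Wₕ = Nₕ/N, N = 36150.
North: Wₕ = 0.45197787; term = 0.45197787²·(1 − 0.23551013)·928700/3848 = 37.691764.
East: Wₕ = 0.16116183; term = 0.16116183²·(1 − 0.23000343)·149000/1340 = 2.2237943.
South: Wₕ = 0.38686030; term = 0.38686030²·(1 − 0.17332857)·715800/2424 = 36.534263.
Sum = 76.449821.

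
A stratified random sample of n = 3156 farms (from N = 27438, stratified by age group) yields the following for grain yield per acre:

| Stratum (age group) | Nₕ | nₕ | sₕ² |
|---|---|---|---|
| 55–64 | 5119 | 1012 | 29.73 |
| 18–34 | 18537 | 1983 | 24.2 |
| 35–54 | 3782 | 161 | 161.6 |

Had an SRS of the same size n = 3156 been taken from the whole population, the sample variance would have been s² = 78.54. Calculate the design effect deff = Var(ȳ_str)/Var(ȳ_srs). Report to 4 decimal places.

Var(ȳ_str) = Σ Wₕ²(1−fₕ)sₕ²/nₕ with Wₕ = Nₕ/27438:
  55–64: (5119/27438)²·(1−1012/5119)·29.73/1012 = 8.2038805 × 10^-4
  18–34: (18537/27438)²·(1−1983/18537)·24.2/1983 = 0.0049742791
  35–54: (3782/27438)²·(1−161/3782)·161.6/161 = 0.018258312
  → Var(ȳ_str) = 0.024052979.
Var(ȳ_srs) = (1 − 3156/27438)·78.54/3156 = 0.022023478.
deff = 0.024052979 / 0.022023478 = 1.0922.

1.0922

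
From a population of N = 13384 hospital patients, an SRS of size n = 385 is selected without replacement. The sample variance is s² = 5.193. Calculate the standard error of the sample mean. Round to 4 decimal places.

0.1145

Under SRS without replacement, Var(ȳ) = (1 − f)·s²/n with f = n/N = 385/13384 = 0.02876569.
Var(ȳ) = (1 − 0.02876569)·5.193/385 = 0.97123431·0.013488312 = 0.013100311.
SE(ȳ) = √(0.013100311) = 0.1145.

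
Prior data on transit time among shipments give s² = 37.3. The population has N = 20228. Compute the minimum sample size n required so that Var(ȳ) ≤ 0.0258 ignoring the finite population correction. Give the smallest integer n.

Without fpc, n₀ = s²/D = 37.3/0.0258 = 1445.7364.
Rounding up, n = 1446.

1446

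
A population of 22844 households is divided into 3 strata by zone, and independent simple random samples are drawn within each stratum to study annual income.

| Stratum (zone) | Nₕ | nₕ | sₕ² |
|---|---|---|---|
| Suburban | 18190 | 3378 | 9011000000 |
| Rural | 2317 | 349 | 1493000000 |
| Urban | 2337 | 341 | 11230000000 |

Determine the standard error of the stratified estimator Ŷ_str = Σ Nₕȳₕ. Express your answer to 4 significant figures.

2.986 × 10^7

Var(Ŷ_str) = Σₕ Nₕ²(1 − fₕ)sₕ²/nₕ.
Suburban: 18190²·(1 − 3378/18190)·9011000000/3378 = 7.1872003 × 10^14.
Rural: 2317²·(1 − 349/2317)·1493000000/349 = 1.9506777 × 10^13.
Urban: 2337²·(1 − 341/2337)·11230000000/341 = 1.5361889 × 10^14.
Sum = 8.918457 × 10^14.
SE = √(8.918457 × 10^14) = 2.986 × 10^7.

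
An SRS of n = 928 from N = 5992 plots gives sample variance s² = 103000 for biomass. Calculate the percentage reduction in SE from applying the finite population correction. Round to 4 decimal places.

8.0692

f = n/N = 928/5992 = 0.15487316.
SE_no-fpc = √(s²/n) = 10.535245; SE_fpc = √((1−f)s²/n) = 9.6851326.
Ratio = √(1−f) = 0.91930780. Reduction = 100·(1 − 0.91930780) = 8.0692%.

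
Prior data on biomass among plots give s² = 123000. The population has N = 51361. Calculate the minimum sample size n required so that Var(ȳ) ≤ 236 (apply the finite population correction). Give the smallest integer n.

Without fpc, n₀ = s²/D = 123000/236 = 521.1864.
With fpc, (1 − n/N)·s²/n ≤ D requires n ≥ n₀/(1 + n₀/N) = 521.1864/(1 + 521.1864/51361) = 515.9508.
Rounding up, n = 516.

516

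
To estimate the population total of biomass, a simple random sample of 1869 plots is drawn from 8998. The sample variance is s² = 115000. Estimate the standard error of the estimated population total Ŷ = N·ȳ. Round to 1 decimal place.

Var(Ŷ) = N²·Var(ȳ) = N²·(1 − n/N)·s²/n.
f = 1869/8998 = 0.20771283; Var(ȳ) = 0.79228717·115000/1869 = 48.749612.
Var(Ŷ) = 8998² · 48.749612 = 3.9469638 × 10^9.
SE(Ŷ) = √(3.9469638 × 10^9) = 62824.9.

62824.9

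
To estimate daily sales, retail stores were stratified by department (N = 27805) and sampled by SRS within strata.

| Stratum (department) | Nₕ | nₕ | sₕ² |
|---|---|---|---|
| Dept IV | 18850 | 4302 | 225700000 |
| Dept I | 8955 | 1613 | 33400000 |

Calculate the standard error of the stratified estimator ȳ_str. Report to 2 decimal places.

Var(ȳ_str) = Σₕ Wₕ²(1 − fₕ)sₕ²/nₕ with Wₕ = Nₕ/N, N = 27805.
Dept IV: Wₕ = 0.67793562; term = 0.67793562²·(1 − 0.22822281)·225700000/4302 = 18609.298.
Dept I: Wₕ = 0.32206438; term = 0.32206438²·(1 − 0.18012284)·33400000/1613 = 1760.9469.
Sum = 20370.245.
SE = √(20370.245) = 142.72.

142.72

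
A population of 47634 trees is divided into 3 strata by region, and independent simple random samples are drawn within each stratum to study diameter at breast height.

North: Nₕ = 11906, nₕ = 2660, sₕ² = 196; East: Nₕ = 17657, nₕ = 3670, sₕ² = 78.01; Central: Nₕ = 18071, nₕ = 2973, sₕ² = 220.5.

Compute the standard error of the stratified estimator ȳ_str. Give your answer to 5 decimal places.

Var(ȳ_str) = Σₕ Wₕ²(1 − fₕ)sₕ²/nₕ with Wₕ = Nₕ/N, N = 47634.
North: Wₕ = 0.24994752; term = 0.24994752²·(1 − 0.22341676)·196/2660 = 0.0035748687.
East: Wₕ = 0.37068061; term = 0.37068061²·(1 − 0.20784958)·78.01/3670 = 0.0023136177.
Central: Wₕ = 0.37937188; term = 0.37937188²·(1 − 0.16451774)·220.5/2973 = 0.0089182817.
Sum = 0.014806768.
SE = √(0.014806768) = 0.12168.

0.12168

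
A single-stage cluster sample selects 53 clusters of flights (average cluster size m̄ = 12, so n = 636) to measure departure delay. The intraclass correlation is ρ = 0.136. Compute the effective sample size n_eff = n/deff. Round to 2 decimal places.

deff = 1 + (12 − 1)·0.136 = 1 + 1.496 = 2.496.
n_eff = 636 / 2.496 = 254.81.

254.81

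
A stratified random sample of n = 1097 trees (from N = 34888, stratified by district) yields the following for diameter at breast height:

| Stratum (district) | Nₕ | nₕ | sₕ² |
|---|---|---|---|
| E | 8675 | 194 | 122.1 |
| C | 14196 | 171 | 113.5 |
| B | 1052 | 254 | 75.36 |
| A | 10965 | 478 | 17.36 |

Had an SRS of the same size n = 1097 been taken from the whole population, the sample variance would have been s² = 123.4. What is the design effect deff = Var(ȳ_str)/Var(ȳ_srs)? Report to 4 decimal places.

Var(ȳ_str) = Σ Wₕ²(1−fₕ)sₕ²/nₕ with Wₕ = Nₕ/34888:
  E: (8675/34888)²·(1−194/8675)·122.1/194 = 0.038043313
  C: (14196/34888)²·(1−171/14196)·113.5/171 = 0.10857166
  B: (1052/34888)²·(1−254/1052)·75.36/254 = 2.0463205 × 10^-4
  A: (10965/34888)²·(1−478/10965)·17.36/478 = 0.00343107
  → Var(ȳ_str) = 0.15025068.
Var(ȳ_srs) = (1 − 1097/34888)·123.4/1097 = 0.10895157.
deff = 0.15025068 / 0.10895157 = 1.3791.

1.3791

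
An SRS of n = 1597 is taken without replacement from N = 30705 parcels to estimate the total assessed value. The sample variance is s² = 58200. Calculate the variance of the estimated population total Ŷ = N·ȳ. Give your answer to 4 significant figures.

3.257 × 10^10

Var(Ŷ) = N²·Var(ȳ) = N²·(1 − n/N)·s²/n.
f = 1597/30705 = 0.05201107; Var(ȳ) = 0.94798893·58200/1597 = 34.547874.
Var(Ŷ) = 30705² · 34.547874 = 3.2571633 × 10^10.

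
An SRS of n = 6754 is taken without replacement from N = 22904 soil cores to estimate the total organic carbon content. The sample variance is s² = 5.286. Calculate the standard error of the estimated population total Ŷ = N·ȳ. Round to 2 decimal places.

Var(Ŷ) = N²·Var(ȳ) = N²·(1 − n/N)·s²/n.
f = 6754/22904 = 0.29488299; Var(ȳ) = 0.70511701·5.286/6754 = 5.5185794 × 10^-4.
Var(Ŷ) = 22904² · (5.5185794 × 10^-4) = 289500.93.
SE(Ŷ) = √(289500.93) = 538.05.

538.05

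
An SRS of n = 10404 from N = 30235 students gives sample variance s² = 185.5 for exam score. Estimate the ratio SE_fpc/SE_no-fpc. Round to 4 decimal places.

0.8099

f = n/N = 10404/30235 = 0.34410451.
SE_no-fpc = √(s²/n) = 0.13352783; SE_fpc = √((1−f)s²/n) = 0.10814068.
Ratio = √(1−f) = 0.80987375.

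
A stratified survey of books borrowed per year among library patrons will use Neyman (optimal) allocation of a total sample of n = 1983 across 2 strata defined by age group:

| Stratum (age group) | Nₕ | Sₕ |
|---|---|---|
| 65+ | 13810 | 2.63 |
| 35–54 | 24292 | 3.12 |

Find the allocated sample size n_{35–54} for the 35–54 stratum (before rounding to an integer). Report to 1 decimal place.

1340.6

Neyman allocation: nₕ = n·NₕSₕ / Σⱼ NⱼSⱼ.
Σ NⱼSⱼ = 13810·2.63 + 24292·3.12 = 112111.34.
n_{35–54} = 1983·24292·3.12 / 112111.34 = 1340.6.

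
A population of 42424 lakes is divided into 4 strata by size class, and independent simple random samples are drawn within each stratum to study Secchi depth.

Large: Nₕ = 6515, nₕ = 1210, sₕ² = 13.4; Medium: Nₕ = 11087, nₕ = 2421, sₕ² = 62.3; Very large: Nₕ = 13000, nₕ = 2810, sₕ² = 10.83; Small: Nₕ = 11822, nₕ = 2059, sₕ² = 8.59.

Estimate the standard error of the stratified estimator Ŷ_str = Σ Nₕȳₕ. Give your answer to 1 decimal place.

Var(Ŷ_str) = Σₕ Nₕ²(1 − fₕ)sₕ²/nₕ.
Large: 6515²·(1 − 1210/6515)·13.4/1210 = 382753.56.
Medium: 11087²·(1 − 2421/11087)·62.3/2421 = 2.4724413 × 10^6.
Very large: 13000²·(1 − 2810/13000)·10.83/2810 = 510551.64.
Small: 11822²·(1 − 2059/11822)·8.59/2059 = 481516.38.
Sum = 3.8472629 × 10^6.
SE = √(3.8472629 × 10^6) = 1961.4.

1961.4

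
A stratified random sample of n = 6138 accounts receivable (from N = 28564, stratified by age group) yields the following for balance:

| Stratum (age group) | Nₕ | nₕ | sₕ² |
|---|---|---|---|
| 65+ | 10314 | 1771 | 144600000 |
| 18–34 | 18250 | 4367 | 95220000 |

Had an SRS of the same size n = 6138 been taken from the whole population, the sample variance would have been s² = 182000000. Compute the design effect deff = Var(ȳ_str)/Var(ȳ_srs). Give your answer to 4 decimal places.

Var(ȳ_str) = Σ Wₕ²(1−fₕ)sₕ²/nₕ with Wₕ = Nₕ/28564:
  65+: (10314/28564)²·(1−1771/10314)·144600000/1771 = 8817.5761
  18–34: (18250/28564)²·(1−4367/18250)·95220000/4367 = 6771.0049
  → Var(ȳ_str) = 15588.581.
Var(ȳ_srs) = (1 − 6138/28564)·182000000/6138 = 23279.696.
deff = 15588.581 / 23279.696 = 0.6696.

0.6696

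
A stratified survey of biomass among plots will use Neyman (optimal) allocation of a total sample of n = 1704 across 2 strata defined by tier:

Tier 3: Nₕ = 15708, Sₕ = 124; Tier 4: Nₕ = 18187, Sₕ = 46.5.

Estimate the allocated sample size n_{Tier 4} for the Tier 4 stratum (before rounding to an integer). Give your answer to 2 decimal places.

515.87

Neyman allocation: nₕ = n·NₕSₕ / Σⱼ NⱼSⱼ.
Σ NⱼSⱼ = 15708·124 + 18187·46.5 = 2.7934875 × 10^6.
n_{Tier 4} = 1704·18187·46.5 / (2.7934875 × 10^6) = 515.87.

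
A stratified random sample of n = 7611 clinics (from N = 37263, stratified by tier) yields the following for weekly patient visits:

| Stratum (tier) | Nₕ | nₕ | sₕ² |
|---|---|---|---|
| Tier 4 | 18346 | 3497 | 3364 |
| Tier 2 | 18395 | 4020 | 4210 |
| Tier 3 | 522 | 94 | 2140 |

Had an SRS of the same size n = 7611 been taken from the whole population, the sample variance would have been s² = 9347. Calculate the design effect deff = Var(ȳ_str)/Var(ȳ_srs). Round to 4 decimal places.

0.4010

Var(ȳ_str) = Σ Wₕ²(1−fₕ)sₕ²/nₕ with Wₕ = Nₕ/37263:
  Tier 4: (18346/37263)²·(1−3497/18346)·3364/3497 = 0.18873103
  Tier 2: (18395/37263)²·(1−4020/18395)·4210/4020 = 0.19943807
  Tier 3: (522/37263)²·(1−94/522)·2140/94 = 0.0036630644
  → Var(ȳ_str) = 0.39183216.
Var(ȳ_srs) = (1 − 7611/37263)·9347/7611 = 0.97725229.
deff = 0.39183216 / 0.97725229 = 0.4010.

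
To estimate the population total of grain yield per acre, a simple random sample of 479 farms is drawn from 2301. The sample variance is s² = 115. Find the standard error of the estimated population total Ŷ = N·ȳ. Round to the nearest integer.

1003

Var(Ŷ) = N²·Var(ȳ) = N²·(1 − n/N)·s²/n.
f = 479/2301 = 0.20817036; Var(ȳ) = 0.79182964·115/479 = 0.19010524.
Var(Ŷ) = 2301² · 0.19010524 = 1.0065314 × 10^6.
SE(Ŷ) = √(1.0065314 × 10^6) = 1003.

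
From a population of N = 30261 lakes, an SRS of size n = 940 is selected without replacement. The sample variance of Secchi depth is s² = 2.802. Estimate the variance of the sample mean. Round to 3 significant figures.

Under SRS without replacement, Var(ȳ) = (1 − f)·s²/n with f = n/N = 940/30261 = 0.03106308.
Var(ȳ) = (1 − 0.03106308)·2.802/940 = 0.96893692·0.0029808511 = 0.0028882566.

0.00289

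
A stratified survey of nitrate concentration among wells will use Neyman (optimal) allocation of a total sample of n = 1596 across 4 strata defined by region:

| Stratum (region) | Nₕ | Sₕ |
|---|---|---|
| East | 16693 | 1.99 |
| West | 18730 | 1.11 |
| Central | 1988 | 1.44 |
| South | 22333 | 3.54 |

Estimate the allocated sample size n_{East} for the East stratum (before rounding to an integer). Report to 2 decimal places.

Neyman allocation: nₕ = n·NₕSₕ / Σⱼ NⱼSⱼ.
Σ NⱼSⱼ = 16693·1.99 + 18730·1.11 + 1988·1.44 + 22333·3.54 = 135930.91.
n_{East} = 1596·16693·1.99 / 135930.91 = 390.03.

390.03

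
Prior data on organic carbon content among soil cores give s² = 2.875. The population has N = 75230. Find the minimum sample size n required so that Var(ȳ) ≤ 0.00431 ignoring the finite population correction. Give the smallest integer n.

Without fpc, n₀ = s²/D = 2.875/0.00431 = 667.0534.
Rounding up, n = 668.

668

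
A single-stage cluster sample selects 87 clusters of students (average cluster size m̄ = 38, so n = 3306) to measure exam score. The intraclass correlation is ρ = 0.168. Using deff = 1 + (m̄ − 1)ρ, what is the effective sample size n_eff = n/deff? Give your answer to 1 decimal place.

458.1

deff = 1 + (38 − 1)·0.168 = 1 + 6.216 = 7.216.
n_eff = 3306 / 7.216 = 458.1.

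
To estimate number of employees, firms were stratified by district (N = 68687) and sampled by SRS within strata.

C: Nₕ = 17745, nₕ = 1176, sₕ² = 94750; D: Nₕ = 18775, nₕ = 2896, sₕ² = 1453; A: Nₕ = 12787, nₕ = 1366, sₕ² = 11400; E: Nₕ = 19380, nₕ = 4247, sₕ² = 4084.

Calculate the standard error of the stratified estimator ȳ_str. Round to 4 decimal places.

Var(ȳ_str) = Σₕ Wₕ²(1 − fₕ)sₕ²/nₕ with Wₕ = Nₕ/N, N = 68687.
C: Wₕ = 0.25834583; term = 0.25834583²·(1 − 0.06627219)·94750/1176 = 5.0210564.
D: Wₕ = 0.27334139; term = 0.27334139²·(1 − 0.15424767)·1453/2896 = 0.031704511.
A: Wₕ = 0.18616332; term = 0.18616332²·(1 − 0.10682725)·11400/1366 = 0.25833179.
E: Wₕ = 0.28214946; term = 0.28214946²·(1 − 0.21914345)·4084/4247 = 0.059776871.
Sum = 5.3708696.
SE = √(5.3708696) = 2.3175.

2.3175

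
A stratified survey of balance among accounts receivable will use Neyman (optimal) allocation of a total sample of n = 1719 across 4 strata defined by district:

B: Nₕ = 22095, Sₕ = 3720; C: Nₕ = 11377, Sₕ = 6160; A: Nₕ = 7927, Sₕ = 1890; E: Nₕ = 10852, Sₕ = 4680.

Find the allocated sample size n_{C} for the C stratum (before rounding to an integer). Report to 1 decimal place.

552.5

Neyman allocation: nₕ = n·NₕSₕ / Σⱼ NⱼSⱼ.
Σ NⱼSⱼ = 22095·3720 + 11377·6160 + 7927·1890 + 10852·4680 = 2.1804511 × 10^8.
n_{C} = 1719·11377·6160 / (2.1804511 × 10^8) = 552.5.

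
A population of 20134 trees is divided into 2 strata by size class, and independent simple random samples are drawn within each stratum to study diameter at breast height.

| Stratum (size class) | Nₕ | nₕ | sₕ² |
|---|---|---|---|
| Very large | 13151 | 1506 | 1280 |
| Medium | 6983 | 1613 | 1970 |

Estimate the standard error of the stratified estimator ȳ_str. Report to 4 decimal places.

Var(ȳ_str) = Σₕ Wₕ²(1 − fₕ)sₕ²/nₕ with Wₕ = Nₕ/N, N = 20134.
Very large: Wₕ = 0.65317374; term = 0.65317374²·(1 − 0.11451601)·1280/1506 = 0.32108731.
Medium: Wₕ = 0.34682626; term = 0.34682626²·(1 − 0.23098955)·1970/1613 = 0.11297648.
Sum = 0.43406379.
SE = √(0.43406379) = 0.6588.

0.6588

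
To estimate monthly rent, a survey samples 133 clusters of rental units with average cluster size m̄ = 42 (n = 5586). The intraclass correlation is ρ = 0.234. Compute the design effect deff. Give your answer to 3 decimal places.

deff = 1 + (42 − 1)·0.234 = 1 + 9.594 = 10.594.

10.594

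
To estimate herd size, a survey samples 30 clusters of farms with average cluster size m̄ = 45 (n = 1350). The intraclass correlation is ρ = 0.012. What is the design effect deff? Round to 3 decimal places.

deff = 1 + (45 − 1)·0.012 = 1 + 0.528 = 1.528.

1.528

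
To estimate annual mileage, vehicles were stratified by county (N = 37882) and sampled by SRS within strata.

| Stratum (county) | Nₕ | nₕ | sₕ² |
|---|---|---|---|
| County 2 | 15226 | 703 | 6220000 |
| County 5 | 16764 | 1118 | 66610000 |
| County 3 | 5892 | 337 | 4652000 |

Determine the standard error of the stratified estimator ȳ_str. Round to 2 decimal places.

112.11

Var(ȳ_str) = Σₕ Wₕ²(1 − fₕ)sₕ²/nₕ with Wₕ = Nₕ/N, N = 37882.
County 2: Wₕ = 0.40193232; term = 0.40193232²·(1 − 0.04617102)·6220000/703 = 1363.3627.
County 5: Wₕ = 0.44253207; term = 0.44253207²·(1 − 0.06669053)·66610000/1118 = 10889.622.
County 3: Wₕ = 0.15553561; term = 0.15553561²·(1 − 0.05719620)·4652000/337 = 314.84065.
Sum = 12567.825.
SE = √(12567.825) = 112.11.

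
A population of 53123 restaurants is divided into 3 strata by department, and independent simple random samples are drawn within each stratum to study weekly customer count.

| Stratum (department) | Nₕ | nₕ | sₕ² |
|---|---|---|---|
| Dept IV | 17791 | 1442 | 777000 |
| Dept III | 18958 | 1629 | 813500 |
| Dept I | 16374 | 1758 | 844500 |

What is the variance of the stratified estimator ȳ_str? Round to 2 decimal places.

154.41

Var(ȳ_str) = Σₕ Wₕ²(1 − fₕ)sₕ²/nₕ with Wₕ = Nₕ/N, N = 53123.
Dept IV: Wₕ = 0.33490202; term = 0.33490202²·(1 − 0.08105222)·777000/1442 = 55.536963.
Dept III: Wₕ = 0.35686991; term = 0.35686991²·(1 − 0.08592679)·813500/1629 = 58.134951.
Dept I: Wₕ = 0.30822807; term = 0.30822807²·(1 − 0.10736534)·844500/1758 = 40.737926.
Sum = 154.40984.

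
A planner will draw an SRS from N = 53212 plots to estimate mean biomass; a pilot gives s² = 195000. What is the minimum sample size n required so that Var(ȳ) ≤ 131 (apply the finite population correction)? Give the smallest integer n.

1449

Without fpc, n₀ = s²/D = 195000/131 = 1488.5496.
With fpc, (1 − n/N)·s²/n ≤ D requires n ≥ n₀/(1 + n₀/N) = 1488.5496/(1 + 1488.5496/53212) = 1448.0421.
Rounding up, n = 1449.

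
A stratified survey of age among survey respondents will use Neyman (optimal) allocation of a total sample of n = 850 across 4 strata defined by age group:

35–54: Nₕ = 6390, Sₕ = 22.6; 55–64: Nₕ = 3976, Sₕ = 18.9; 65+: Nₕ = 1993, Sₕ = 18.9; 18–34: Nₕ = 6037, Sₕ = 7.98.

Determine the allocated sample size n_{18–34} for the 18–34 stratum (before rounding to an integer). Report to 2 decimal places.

Neyman allocation: nₕ = n·NₕSₕ / Σⱼ NⱼSⱼ.
Σ NⱼSⱼ = 6390·22.6 + 3976·18.9 + 1993·18.9 + 6037·7.98 = 305403.36.
n_{18–34} = 850·6037·7.98 / 305403.36 = 134.08.

134.08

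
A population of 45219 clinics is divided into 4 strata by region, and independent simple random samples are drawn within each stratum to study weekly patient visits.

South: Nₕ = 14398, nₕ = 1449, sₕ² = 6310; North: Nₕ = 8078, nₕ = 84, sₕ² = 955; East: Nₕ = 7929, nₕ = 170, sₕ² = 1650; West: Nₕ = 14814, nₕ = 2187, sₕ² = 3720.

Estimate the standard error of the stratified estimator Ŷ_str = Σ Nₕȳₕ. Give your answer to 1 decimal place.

49612.0

Var(Ŷ_str) = Σₕ Nₕ²(1 − fₕ)sₕ²/nₕ.
South: 14398²·(1 − 1449/14398)·6310/1449 = 8.1189408 × 10^8.
North: 8078²·(1 − 84/8078)·955/84 = 7.341623 × 10^8.
East: 7929²·(1 − 170/7929)·1650/170 = 5.9711667 × 10^8.
West: 14814²·(1 − 2187/14814)·3720/2187 = 3.1817546 × 10^8.
Sum = 2.4613485 × 10^9.
SE = √(2.4613485 × 10^9) = 49612.0.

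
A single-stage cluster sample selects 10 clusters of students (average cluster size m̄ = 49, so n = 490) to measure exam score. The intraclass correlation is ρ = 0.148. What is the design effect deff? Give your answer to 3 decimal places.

deff = 1 + (49 − 1)·0.148 = 1 + 7.104 = 8.104.

8.104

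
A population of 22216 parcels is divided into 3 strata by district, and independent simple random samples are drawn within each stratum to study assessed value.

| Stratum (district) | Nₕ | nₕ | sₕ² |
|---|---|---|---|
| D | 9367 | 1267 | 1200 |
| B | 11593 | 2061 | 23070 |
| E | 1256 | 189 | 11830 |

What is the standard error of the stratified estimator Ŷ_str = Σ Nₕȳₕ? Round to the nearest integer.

Var(Ŷ_str) = Σₕ Nₕ²(1 − fₕ)sₕ²/nₕ.
D: 9367²·(1 − 1267/9367)·1200/1267 = 7.1860489 × 10^7.
B: 11593²·(1 − 2061/11593)·23070/2061 = 1.2369424 × 10^9.
E: 1256²·(1 − 189/1256)·11830/189 = 8.3883588 × 10^7.
Sum = 1.3926865 × 10^9.
SE = √(1.3926865 × 10^9) = 37319.

37319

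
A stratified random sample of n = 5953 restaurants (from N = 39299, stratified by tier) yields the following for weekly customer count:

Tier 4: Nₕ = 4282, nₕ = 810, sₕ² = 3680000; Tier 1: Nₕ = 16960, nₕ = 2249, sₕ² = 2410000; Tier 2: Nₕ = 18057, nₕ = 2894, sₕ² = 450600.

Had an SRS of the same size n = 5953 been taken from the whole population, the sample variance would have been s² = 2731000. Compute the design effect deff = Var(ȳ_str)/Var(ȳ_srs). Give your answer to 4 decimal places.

Var(ȳ_str) = Σ Wₕ²(1−fₕ)sₕ²/nₕ with Wₕ = Nₕ/39299:
  Tier 4: (4282/39299)²·(1−810/4282)·3680000/810 = 43.734703
  Tier 1: (16960/39299)²·(1−2249/16960)·2410000/2249 = 173.11418
  Tier 2: (18057/39299)²·(1−2894/18057)·450600/2894 = 27.603261
  → Var(ȳ_str) = 244.45214.
Var(ȳ_srs) = (1 − 5953/39299)·2731000/5953 = 389.26743.
deff = 244.45214 / 389.26743 = 0.6280.

0.6280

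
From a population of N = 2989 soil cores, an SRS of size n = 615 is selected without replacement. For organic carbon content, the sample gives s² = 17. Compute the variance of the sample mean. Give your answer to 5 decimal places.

0.02195

Under SRS without replacement, Var(ȳ) = (1 − f)·s²/n with f = n/N = 615/2989 = 0.20575443.
Var(ȳ) = (1 − 0.20575443)·17/615 = 0.79424557·0.027642276 = 0.021954756.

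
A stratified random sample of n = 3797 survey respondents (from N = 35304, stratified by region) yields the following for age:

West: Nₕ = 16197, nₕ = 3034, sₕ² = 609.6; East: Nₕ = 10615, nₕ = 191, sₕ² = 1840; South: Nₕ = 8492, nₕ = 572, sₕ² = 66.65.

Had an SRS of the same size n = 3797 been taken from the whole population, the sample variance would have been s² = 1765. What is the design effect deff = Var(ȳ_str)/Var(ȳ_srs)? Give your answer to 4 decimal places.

2.1596

Var(ȳ_str) = Σ Wₕ²(1−fₕ)sₕ²/nₕ with Wₕ = Nₕ/35304:
  West: (16197/35304)²·(1−3034/16197)·609.6/3034 = 0.034369326
  East: (10615/35304)²·(1−191/10615)·1840/191 = 0.85524595
  South: (8492/35304)²·(1−572/8492)·66.65/572 = 0.0062876949
  → Var(ȳ_str) = 0.89590297.
Var(ȳ_srs) = (1 − 3797/35304)·1765/3797 = 0.41484633.
deff = 0.89590297 / 0.41484633 = 2.1596.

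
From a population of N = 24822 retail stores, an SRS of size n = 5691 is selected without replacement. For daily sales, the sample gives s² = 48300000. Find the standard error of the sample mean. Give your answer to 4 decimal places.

80.8779

Under SRS without replacement, Var(ȳ) = (1 − f)·s²/n with f = n/N = 5691/24822 = 0.22927242.
Var(ȳ) = (1 − 0.22927242)·48300000/5691 = 0.77072758·8487.0849 = 6541.2304.
SE(ȳ) = √(6541.2304) = 80.8779.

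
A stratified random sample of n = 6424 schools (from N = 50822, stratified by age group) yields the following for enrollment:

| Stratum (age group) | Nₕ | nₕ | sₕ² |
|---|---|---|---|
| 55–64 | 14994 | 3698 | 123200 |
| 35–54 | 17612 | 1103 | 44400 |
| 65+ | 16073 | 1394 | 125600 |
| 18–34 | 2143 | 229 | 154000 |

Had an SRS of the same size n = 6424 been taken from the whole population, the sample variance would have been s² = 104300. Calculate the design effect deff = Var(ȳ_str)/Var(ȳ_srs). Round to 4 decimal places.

Var(ȳ_str) = Σ Wₕ²(1−fₕ)sₕ²/nₕ with Wₕ = Nₕ/50822:
  55–64: (14994/50822)²·(1−3698/14994)·123200/3698 = 2.1846531
  35–54: (17612/50822)²·(1−1103/17612)·44400/1103 = 4.5314104
  65+: (16073/50822)²·(1−1394/16073)·125600/1394 = 8.2303211
  18–34: (2143/50822)²·(1−229/2143)·154000/229 = 1.0679375
  → Var(ȳ_str) = 16.014322.
Var(ȳ_srs) = (1 − 6424/50822)·104300/6424 = 14.183729.
deff = 16.014322 / 14.183729 = 1.1291.

1.1291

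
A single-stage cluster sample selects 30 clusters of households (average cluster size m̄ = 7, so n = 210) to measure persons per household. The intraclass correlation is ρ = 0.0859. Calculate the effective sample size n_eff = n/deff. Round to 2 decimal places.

138.58

deff = 1 + (7 − 1)·0.0859 = 1 + 0.5154 = 1.5154.
n_eff = 210 / 1.5154 = 138.58.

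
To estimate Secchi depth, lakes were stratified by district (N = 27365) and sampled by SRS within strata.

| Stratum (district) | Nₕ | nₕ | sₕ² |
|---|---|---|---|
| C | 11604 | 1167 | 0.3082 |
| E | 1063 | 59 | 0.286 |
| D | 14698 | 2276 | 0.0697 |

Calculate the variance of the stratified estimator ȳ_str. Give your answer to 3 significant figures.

5.71 × 10^-5

Var(ȳ_str) = Σₕ Wₕ²(1 − fₕ)sₕ²/nₕ with Wₕ = Nₕ/N, N = 27365.
C: Wₕ = 0.42404531; term = 0.42404531²·(1 − 0.10056877)·0.3082/1167 = 4.271243 × 10^-5.
E: Wₕ = 0.03884524; term = 0.03884524²·(1 − 0.05550329)·0.286/59 = 6.9086007 × 10^-6.
D: Wₕ = 0.53710945; term = 0.53710945²·(1 − 0.15485100)·0.0697/2276 = 7.4665398 × 10^-6.
Sum = 5.7087571 × 10^-5.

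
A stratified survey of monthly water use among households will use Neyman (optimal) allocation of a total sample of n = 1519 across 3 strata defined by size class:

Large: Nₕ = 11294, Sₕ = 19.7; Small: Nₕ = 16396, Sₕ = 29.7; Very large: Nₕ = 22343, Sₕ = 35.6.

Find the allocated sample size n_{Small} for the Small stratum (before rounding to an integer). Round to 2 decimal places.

491.54

Neyman allocation: nₕ = n·NₕSₕ / Σⱼ NⱼSⱼ.
Σ NⱼSⱼ = 11294·19.7 + 16396·29.7 + 22343·35.6 = 1.5048638 × 10^6.
n_{Small} = 1519·16396·29.7 / (1.5048638 × 10^6) = 491.54.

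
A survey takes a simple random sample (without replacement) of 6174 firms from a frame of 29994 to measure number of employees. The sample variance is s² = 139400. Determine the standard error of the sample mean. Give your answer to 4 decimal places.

Under SRS without replacement, Var(ȳ) = (1 − f)·s²/n with f = n/N = 6174/29994 = 0.20584117.
Var(ȳ) = (1 − 0.20584117)·139400/6174 = 0.79415883·22.578555 = 17.930959.
SE(ȳ) = √(17.930959) = 4.2345.

4.2345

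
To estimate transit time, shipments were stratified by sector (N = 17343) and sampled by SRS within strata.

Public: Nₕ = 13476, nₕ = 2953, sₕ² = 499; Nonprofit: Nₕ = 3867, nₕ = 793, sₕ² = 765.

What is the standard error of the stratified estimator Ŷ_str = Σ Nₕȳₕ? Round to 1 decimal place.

Var(Ŷ_str) = Σₕ Nₕ²(1 − fₕ)sₕ²/nₕ.
Public: 13476²·(1 − 2953/13476)·499/2953 = 2.3962806 × 10^7.
Nonprofit: 3867²·(1 − 793/3867)·765/793 = 1.1467435 × 10^7.
Sum = 3.5430241 × 10^7.
SE = √(3.5430241 × 10^7) = 5952.3.

5952.3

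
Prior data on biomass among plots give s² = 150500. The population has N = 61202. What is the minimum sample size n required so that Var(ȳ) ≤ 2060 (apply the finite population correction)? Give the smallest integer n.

73

Without fpc, n₀ = s²/D = 150500/2060 = 73.0583.
With fpc, (1 − n/N)·s²/n ≤ D requires n ≥ n₀/(1 + n₀/N) = 73.0583/(1 + 73.0583/61202) = 72.9712.
Rounding up, n = 73.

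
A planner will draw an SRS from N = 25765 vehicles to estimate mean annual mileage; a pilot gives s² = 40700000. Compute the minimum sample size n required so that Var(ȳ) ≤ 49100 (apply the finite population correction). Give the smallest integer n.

804

Without fpc, n₀ = s²/D = 40700000/49100 = 828.9206.
With fpc, (1 − n/N)·s²/n ≤ D requires n ≥ n₀/(1 + n₀/N) = 828.9206/(1 + 828.9206/25765) = 803.0835.
Rounding up, n = 804.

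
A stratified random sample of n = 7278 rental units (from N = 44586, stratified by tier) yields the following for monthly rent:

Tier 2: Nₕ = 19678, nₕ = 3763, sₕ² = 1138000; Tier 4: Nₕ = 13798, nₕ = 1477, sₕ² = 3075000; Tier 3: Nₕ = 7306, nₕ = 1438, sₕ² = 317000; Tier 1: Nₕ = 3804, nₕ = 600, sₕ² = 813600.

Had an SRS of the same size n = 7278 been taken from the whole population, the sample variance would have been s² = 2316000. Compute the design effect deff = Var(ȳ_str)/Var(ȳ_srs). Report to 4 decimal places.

0.8967

Var(ȳ_str) = Σ Wₕ²(1−fₕ)sₕ²/nₕ with Wₕ = Nₕ/44586:
  Tier 2: (19678/44586)²·(1−3763/19678)·1138000/3763 = 47.642947
  Tier 4: (13798/44586)²·(1−1477/13798)·3075000/1477 = 178.04497
  Tier 3: (7306/44586)²·(1−1438/7306)·317000/1438 = 4.7541527
  Tier 1: (3804/44586)²·(1−600/3804)·813600/600 = 8.3137255
  → Var(ȳ_str) = 238.7558.
Var(ȳ_srs) = (1 − 7278/44586)·2316000/7278 = 266.27473.
deff = 238.7558 / 266.27473 = 0.8967.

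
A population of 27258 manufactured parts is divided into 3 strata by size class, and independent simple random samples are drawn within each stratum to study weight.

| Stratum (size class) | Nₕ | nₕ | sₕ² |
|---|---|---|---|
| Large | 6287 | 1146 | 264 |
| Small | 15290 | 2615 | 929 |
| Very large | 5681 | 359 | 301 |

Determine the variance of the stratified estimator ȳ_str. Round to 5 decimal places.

0.13680

Var(ȳ_str) = Σₕ Wₕ²(1 − fₕ)sₕ²/nₕ with Wₕ = Nₕ/N, N = 27258.
Large: Wₕ = 0.23064788; term = 0.23064788²·(1 − 0.18228090)·264/1146 = 0.010021262.
Small: Wₕ = 0.56093624; term = 0.56093624²·(1 − 0.17102681)·929/2615 = 0.092664097.
Very large: Wₕ = 0.20841588; term = 0.20841588²·(1 − 0.06319310)·301/359 = 0.034118013.
Sum = 0.13680337.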